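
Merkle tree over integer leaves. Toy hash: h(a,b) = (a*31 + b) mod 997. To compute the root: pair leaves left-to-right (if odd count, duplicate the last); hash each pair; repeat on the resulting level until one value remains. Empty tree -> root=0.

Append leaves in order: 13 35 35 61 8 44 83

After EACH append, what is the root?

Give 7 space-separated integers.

Answer: 13 438 740 766 34 189 559

Derivation:
After append 13 (leaves=[13]):
  L0: [13]
  root=13
After append 35 (leaves=[13, 35]):
  L0: [13, 35]
  L1: h(13,35)=(13*31+35)%997=438 -> [438]
  root=438
After append 35 (leaves=[13, 35, 35]):
  L0: [13, 35, 35]
  L1: h(13,35)=(13*31+35)%997=438 h(35,35)=(35*31+35)%997=123 -> [438, 123]
  L2: h(438,123)=(438*31+123)%997=740 -> [740]
  root=740
After append 61 (leaves=[13, 35, 35, 61]):
  L0: [13, 35, 35, 61]
  L1: h(13,35)=(13*31+35)%997=438 h(35,61)=(35*31+61)%997=149 -> [438, 149]
  L2: h(438,149)=(438*31+149)%997=766 -> [766]
  root=766
After append 8 (leaves=[13, 35, 35, 61, 8]):
  L0: [13, 35, 35, 61, 8]
  L1: h(13,35)=(13*31+35)%997=438 h(35,61)=(35*31+61)%997=149 h(8,8)=(8*31+8)%997=256 -> [438, 149, 256]
  L2: h(438,149)=(438*31+149)%997=766 h(256,256)=(256*31+256)%997=216 -> [766, 216]
  L3: h(766,216)=(766*31+216)%997=34 -> [34]
  root=34
After append 44 (leaves=[13, 35, 35, 61, 8, 44]):
  L0: [13, 35, 35, 61, 8, 44]
  L1: h(13,35)=(13*31+35)%997=438 h(35,61)=(35*31+61)%997=149 h(8,44)=(8*31+44)%997=292 -> [438, 149, 292]
  L2: h(438,149)=(438*31+149)%997=766 h(292,292)=(292*31+292)%997=371 -> [766, 371]
  L3: h(766,371)=(766*31+371)%997=189 -> [189]
  root=189
After append 83 (leaves=[13, 35, 35, 61, 8, 44, 83]):
  L0: [13, 35, 35, 61, 8, 44, 83]
  L1: h(13,35)=(13*31+35)%997=438 h(35,61)=(35*31+61)%997=149 h(8,44)=(8*31+44)%997=292 h(83,83)=(83*31+83)%997=662 -> [438, 149, 292, 662]
  L2: h(438,149)=(438*31+149)%997=766 h(292,662)=(292*31+662)%997=741 -> [766, 741]
  L3: h(766,741)=(766*31+741)%997=559 -> [559]
  root=559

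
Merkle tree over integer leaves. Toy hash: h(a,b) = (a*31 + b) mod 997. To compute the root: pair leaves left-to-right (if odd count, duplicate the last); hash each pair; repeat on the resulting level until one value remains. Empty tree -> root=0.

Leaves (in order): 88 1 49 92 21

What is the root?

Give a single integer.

Answer: 120

Derivation:
L0: [88, 1, 49, 92, 21]
L1: h(88,1)=(88*31+1)%997=735 h(49,92)=(49*31+92)%997=614 h(21,21)=(21*31+21)%997=672 -> [735, 614, 672]
L2: h(735,614)=(735*31+614)%997=468 h(672,672)=(672*31+672)%997=567 -> [468, 567]
L3: h(468,567)=(468*31+567)%997=120 -> [120]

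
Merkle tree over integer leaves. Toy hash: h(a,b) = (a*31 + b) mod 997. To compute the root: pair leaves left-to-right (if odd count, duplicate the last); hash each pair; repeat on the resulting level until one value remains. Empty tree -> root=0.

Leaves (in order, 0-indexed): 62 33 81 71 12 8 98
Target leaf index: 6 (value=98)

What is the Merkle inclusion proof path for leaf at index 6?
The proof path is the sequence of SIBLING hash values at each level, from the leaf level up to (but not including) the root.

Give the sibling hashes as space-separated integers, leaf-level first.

Answer: 98 380 376

Derivation:
L0 (leaves): [62, 33, 81, 71, 12, 8, 98], target index=6
L1: h(62,33)=(62*31+33)%997=958 [pair 0] h(81,71)=(81*31+71)%997=588 [pair 1] h(12,8)=(12*31+8)%997=380 [pair 2] h(98,98)=(98*31+98)%997=145 [pair 3] -> [958, 588, 380, 145]
  Sibling for proof at L0: 98
L2: h(958,588)=(958*31+588)%997=376 [pair 0] h(380,145)=(380*31+145)%997=958 [pair 1] -> [376, 958]
  Sibling for proof at L1: 380
L3: h(376,958)=(376*31+958)%997=650 [pair 0] -> [650]
  Sibling for proof at L2: 376
Root: 650
Proof path (sibling hashes from leaf to root): [98, 380, 376]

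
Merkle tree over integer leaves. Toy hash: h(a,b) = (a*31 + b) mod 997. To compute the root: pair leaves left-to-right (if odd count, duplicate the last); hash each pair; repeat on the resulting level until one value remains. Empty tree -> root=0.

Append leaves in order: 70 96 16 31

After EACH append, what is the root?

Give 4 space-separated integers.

After append 70 (leaves=[70]):
  L0: [70]
  root=70
After append 96 (leaves=[70, 96]):
  L0: [70, 96]
  L1: h(70,96)=(70*31+96)%997=272 -> [272]
  root=272
After append 16 (leaves=[70, 96, 16]):
  L0: [70, 96, 16]
  L1: h(70,96)=(70*31+96)%997=272 h(16,16)=(16*31+16)%997=512 -> [272, 512]
  L2: h(272,512)=(272*31+512)%997=968 -> [968]
  root=968
After append 31 (leaves=[70, 96, 16, 31]):
  L0: [70, 96, 16, 31]
  L1: h(70,96)=(70*31+96)%997=272 h(16,31)=(16*31+31)%997=527 -> [272, 527]
  L2: h(272,527)=(272*31+527)%997=983 -> [983]
  root=983

Answer: 70 272 968 983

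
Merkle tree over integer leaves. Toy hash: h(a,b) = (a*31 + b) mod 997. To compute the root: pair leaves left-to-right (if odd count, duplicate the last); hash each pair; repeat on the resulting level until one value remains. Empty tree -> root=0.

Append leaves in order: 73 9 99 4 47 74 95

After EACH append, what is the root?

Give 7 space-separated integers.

Answer: 73 278 819 724 782 649 164

Derivation:
After append 73 (leaves=[73]):
  L0: [73]
  root=73
After append 9 (leaves=[73, 9]):
  L0: [73, 9]
  L1: h(73,9)=(73*31+9)%997=278 -> [278]
  root=278
After append 99 (leaves=[73, 9, 99]):
  L0: [73, 9, 99]
  L1: h(73,9)=(73*31+9)%997=278 h(99,99)=(99*31+99)%997=177 -> [278, 177]
  L2: h(278,177)=(278*31+177)%997=819 -> [819]
  root=819
After append 4 (leaves=[73, 9, 99, 4]):
  L0: [73, 9, 99, 4]
  L1: h(73,9)=(73*31+9)%997=278 h(99,4)=(99*31+4)%997=82 -> [278, 82]
  L2: h(278,82)=(278*31+82)%997=724 -> [724]
  root=724
After append 47 (leaves=[73, 9, 99, 4, 47]):
  L0: [73, 9, 99, 4, 47]
  L1: h(73,9)=(73*31+9)%997=278 h(99,4)=(99*31+4)%997=82 h(47,47)=(47*31+47)%997=507 -> [278, 82, 507]
  L2: h(278,82)=(278*31+82)%997=724 h(507,507)=(507*31+507)%997=272 -> [724, 272]
  L3: h(724,272)=(724*31+272)%997=782 -> [782]
  root=782
After append 74 (leaves=[73, 9, 99, 4, 47, 74]):
  L0: [73, 9, 99, 4, 47, 74]
  L1: h(73,9)=(73*31+9)%997=278 h(99,4)=(99*31+4)%997=82 h(47,74)=(47*31+74)%997=534 -> [278, 82, 534]
  L2: h(278,82)=(278*31+82)%997=724 h(534,534)=(534*31+534)%997=139 -> [724, 139]
  L3: h(724,139)=(724*31+139)%997=649 -> [649]
  root=649
After append 95 (leaves=[73, 9, 99, 4, 47, 74, 95]):
  L0: [73, 9, 99, 4, 47, 74, 95]
  L1: h(73,9)=(73*31+9)%997=278 h(99,4)=(99*31+4)%997=82 h(47,74)=(47*31+74)%997=534 h(95,95)=(95*31+95)%997=49 -> [278, 82, 534, 49]
  L2: h(278,82)=(278*31+82)%997=724 h(534,49)=(534*31+49)%997=651 -> [724, 651]
  L3: h(724,651)=(724*31+651)%997=164 -> [164]
  root=164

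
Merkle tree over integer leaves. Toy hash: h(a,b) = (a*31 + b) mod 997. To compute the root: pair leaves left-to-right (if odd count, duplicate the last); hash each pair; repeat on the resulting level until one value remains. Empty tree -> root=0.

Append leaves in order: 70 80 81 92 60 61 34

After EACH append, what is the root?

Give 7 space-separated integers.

After append 70 (leaves=[70]):
  L0: [70]
  root=70
After append 80 (leaves=[70, 80]):
  L0: [70, 80]
  L1: h(70,80)=(70*31+80)%997=256 -> [256]
  root=256
After append 81 (leaves=[70, 80, 81]):
  L0: [70, 80, 81]
  L1: h(70,80)=(70*31+80)%997=256 h(81,81)=(81*31+81)%997=598 -> [256, 598]
  L2: h(256,598)=(256*31+598)%997=558 -> [558]
  root=558
After append 92 (leaves=[70, 80, 81, 92]):
  L0: [70, 80, 81, 92]
  L1: h(70,80)=(70*31+80)%997=256 h(81,92)=(81*31+92)%997=609 -> [256, 609]
  L2: h(256,609)=(256*31+609)%997=569 -> [569]
  root=569
After append 60 (leaves=[70, 80, 81, 92, 60]):
  L0: [70, 80, 81, 92, 60]
  L1: h(70,80)=(70*31+80)%997=256 h(81,92)=(81*31+92)%997=609 h(60,60)=(60*31+60)%997=923 -> [256, 609, 923]
  L2: h(256,609)=(256*31+609)%997=569 h(923,923)=(923*31+923)%997=623 -> [569, 623]
  L3: h(569,623)=(569*31+623)%997=316 -> [316]
  root=316
After append 61 (leaves=[70, 80, 81, 92, 60, 61]):
  L0: [70, 80, 81, 92, 60, 61]
  L1: h(70,80)=(70*31+80)%997=256 h(81,92)=(81*31+92)%997=609 h(60,61)=(60*31+61)%997=924 -> [256, 609, 924]
  L2: h(256,609)=(256*31+609)%997=569 h(924,924)=(924*31+924)%997=655 -> [569, 655]
  L3: h(569,655)=(569*31+655)%997=348 -> [348]
  root=348
After append 34 (leaves=[70, 80, 81, 92, 60, 61, 34]):
  L0: [70, 80, 81, 92, 60, 61, 34]
  L1: h(70,80)=(70*31+80)%997=256 h(81,92)=(81*31+92)%997=609 h(60,61)=(60*31+61)%997=924 h(34,34)=(34*31+34)%997=91 -> [256, 609, 924, 91]
  L2: h(256,609)=(256*31+609)%997=569 h(924,91)=(924*31+91)%997=819 -> [569, 819]
  L3: h(569,819)=(569*31+819)%997=512 -> [512]
  root=512

Answer: 70 256 558 569 316 348 512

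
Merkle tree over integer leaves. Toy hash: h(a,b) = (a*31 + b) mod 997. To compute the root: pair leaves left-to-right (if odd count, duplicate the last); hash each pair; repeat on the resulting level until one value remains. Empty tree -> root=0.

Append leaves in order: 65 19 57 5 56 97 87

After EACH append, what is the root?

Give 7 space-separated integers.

After append 65 (leaves=[65]):
  L0: [65]
  root=65
After append 19 (leaves=[65, 19]):
  L0: [65, 19]
  L1: h(65,19)=(65*31+19)%997=40 -> [40]
  root=40
After append 57 (leaves=[65, 19, 57]):
  L0: [65, 19, 57]
  L1: h(65,19)=(65*31+19)%997=40 h(57,57)=(57*31+57)%997=827 -> [40, 827]
  L2: h(40,827)=(40*31+827)%997=73 -> [73]
  root=73
After append 5 (leaves=[65, 19, 57, 5]):
  L0: [65, 19, 57, 5]
  L1: h(65,19)=(65*31+19)%997=40 h(57,5)=(57*31+5)%997=775 -> [40, 775]
  L2: h(40,775)=(40*31+775)%997=21 -> [21]
  root=21
After append 56 (leaves=[65, 19, 57, 5, 56]):
  L0: [65, 19, 57, 5, 56]
  L1: h(65,19)=(65*31+19)%997=40 h(57,5)=(57*31+5)%997=775 h(56,56)=(56*31+56)%997=795 -> [40, 775, 795]
  L2: h(40,775)=(40*31+775)%997=21 h(795,795)=(795*31+795)%997=515 -> [21, 515]
  L3: h(21,515)=(21*31+515)%997=169 -> [169]
  root=169
After append 97 (leaves=[65, 19, 57, 5, 56, 97]):
  L0: [65, 19, 57, 5, 56, 97]
  L1: h(65,19)=(65*31+19)%997=40 h(57,5)=(57*31+5)%997=775 h(56,97)=(56*31+97)%997=836 -> [40, 775, 836]
  L2: h(40,775)=(40*31+775)%997=21 h(836,836)=(836*31+836)%997=830 -> [21, 830]
  L3: h(21,830)=(21*31+830)%997=484 -> [484]
  root=484
After append 87 (leaves=[65, 19, 57, 5, 56, 97, 87]):
  L0: [65, 19, 57, 5, 56, 97, 87]
  L1: h(65,19)=(65*31+19)%997=40 h(57,5)=(57*31+5)%997=775 h(56,97)=(56*31+97)%997=836 h(87,87)=(87*31+87)%997=790 -> [40, 775, 836, 790]
  L2: h(40,775)=(40*31+775)%997=21 h(836,790)=(836*31+790)%997=784 -> [21, 784]
  L3: h(21,784)=(21*31+784)%997=438 -> [438]
  root=438

Answer: 65 40 73 21 169 484 438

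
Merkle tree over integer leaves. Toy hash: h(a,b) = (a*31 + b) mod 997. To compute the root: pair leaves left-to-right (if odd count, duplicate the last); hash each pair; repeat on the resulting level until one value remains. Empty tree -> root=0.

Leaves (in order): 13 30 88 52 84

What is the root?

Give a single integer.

Answer: 79

Derivation:
L0: [13, 30, 88, 52, 84]
L1: h(13,30)=(13*31+30)%997=433 h(88,52)=(88*31+52)%997=786 h(84,84)=(84*31+84)%997=694 -> [433, 786, 694]
L2: h(433,786)=(433*31+786)%997=251 h(694,694)=(694*31+694)%997=274 -> [251, 274]
L3: h(251,274)=(251*31+274)%997=79 -> [79]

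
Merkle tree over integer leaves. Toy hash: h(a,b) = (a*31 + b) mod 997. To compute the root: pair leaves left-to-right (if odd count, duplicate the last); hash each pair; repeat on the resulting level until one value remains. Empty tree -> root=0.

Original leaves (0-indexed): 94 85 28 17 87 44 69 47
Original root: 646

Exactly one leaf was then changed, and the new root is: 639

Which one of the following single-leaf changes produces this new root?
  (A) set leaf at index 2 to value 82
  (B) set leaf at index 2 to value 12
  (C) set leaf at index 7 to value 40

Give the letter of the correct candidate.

Answer: C

Derivation:
Original leaves: [94, 85, 28, 17, 87, 44, 69, 47]
Target new root: 639
Try each candidate change and compute the resulting root:
Candidate A: set leaf[2] = 82 -> leaves = [94, 85, 82, 17, 87, 44, 69, 47]
  L0: [94, 85, 82, 17, 87, 44, 69, 47]
  L1: h(94,85)=(94*31+85)%997=8 h(82,17)=(82*31+17)%997=565 h(87,44)=(87*31+44)%997=747 h(69,47)=(69*31+47)%997=192 -> [8, 565, 747, 192]
  L2: h(8,565)=(8*31+565)%997=813 h(747,192)=(747*31+192)%997=418 -> [813, 418]
  L3: h(813,418)=(813*31+418)%997=696 -> [696]
  root = 696 != target 639
Candidate B: set leaf[2] = 12 -> leaves = [94, 85, 12, 17, 87, 44, 69, 47]
  L0: [94, 85, 12, 17, 87, 44, 69, 47]
  L1: h(94,85)=(94*31+85)%997=8 h(12,17)=(12*31+17)%997=389 h(87,44)=(87*31+44)%997=747 h(69,47)=(69*31+47)%997=192 -> [8, 389, 747, 192]
  L2: h(8,389)=(8*31+389)%997=637 h(747,192)=(747*31+192)%997=418 -> [637, 418]
  L3: h(637,418)=(637*31+418)%997=225 -> [225]
  root = 225 != target 639
Candidate C: set leaf[7] = 40 -> leaves = [94, 85, 28, 17, 87, 44, 69, 40]
  L0: [94, 85, 28, 17, 87, 44, 69, 40]
  L1: h(94,85)=(94*31+85)%997=8 h(28,17)=(28*31+17)%997=885 h(87,44)=(87*31+44)%997=747 h(69,40)=(69*31+40)%997=185 -> [8, 885, 747, 185]
  L2: h(8,885)=(8*31+885)%997=136 h(747,185)=(747*31+185)%997=411 -> [136, 411]
  L3: h(136,411)=(136*31+411)%997=639 -> [639]
  root = 639 == target 639  ** MATCH **
Candidate C produces the target root.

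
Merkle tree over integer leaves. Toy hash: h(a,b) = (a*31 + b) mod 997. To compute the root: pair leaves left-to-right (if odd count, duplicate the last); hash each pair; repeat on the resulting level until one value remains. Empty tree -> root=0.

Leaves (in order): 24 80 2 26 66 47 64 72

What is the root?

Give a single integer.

L0: [24, 80, 2, 26, 66, 47, 64, 72]
L1: h(24,80)=(24*31+80)%997=824 h(2,26)=(2*31+26)%997=88 h(66,47)=(66*31+47)%997=99 h(64,72)=(64*31+72)%997=62 -> [824, 88, 99, 62]
L2: h(824,88)=(824*31+88)%997=707 h(99,62)=(99*31+62)%997=140 -> [707, 140]
L3: h(707,140)=(707*31+140)%997=123 -> [123]

Answer: 123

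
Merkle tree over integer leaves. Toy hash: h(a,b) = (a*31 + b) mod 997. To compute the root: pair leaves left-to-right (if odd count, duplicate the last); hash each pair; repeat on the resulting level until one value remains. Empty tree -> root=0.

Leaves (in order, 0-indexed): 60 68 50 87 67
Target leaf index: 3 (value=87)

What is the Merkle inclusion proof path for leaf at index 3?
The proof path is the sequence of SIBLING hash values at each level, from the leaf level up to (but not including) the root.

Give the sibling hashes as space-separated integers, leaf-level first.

Answer: 50 931 812

Derivation:
L0 (leaves): [60, 68, 50, 87, 67], target index=3
L1: h(60,68)=(60*31+68)%997=931 [pair 0] h(50,87)=(50*31+87)%997=640 [pair 1] h(67,67)=(67*31+67)%997=150 [pair 2] -> [931, 640, 150]
  Sibling for proof at L0: 50
L2: h(931,640)=(931*31+640)%997=588 [pair 0] h(150,150)=(150*31+150)%997=812 [pair 1] -> [588, 812]
  Sibling for proof at L1: 931
L3: h(588,812)=(588*31+812)%997=97 [pair 0] -> [97]
  Sibling for proof at L2: 812
Root: 97
Proof path (sibling hashes from leaf to root): [50, 931, 812]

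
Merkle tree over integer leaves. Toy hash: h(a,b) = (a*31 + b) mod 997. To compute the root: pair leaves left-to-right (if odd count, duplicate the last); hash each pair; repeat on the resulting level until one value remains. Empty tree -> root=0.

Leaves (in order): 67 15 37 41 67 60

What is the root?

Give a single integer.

Answer: 987

Derivation:
L0: [67, 15, 37, 41, 67, 60]
L1: h(67,15)=(67*31+15)%997=98 h(37,41)=(37*31+41)%997=191 h(67,60)=(67*31+60)%997=143 -> [98, 191, 143]
L2: h(98,191)=(98*31+191)%997=238 h(143,143)=(143*31+143)%997=588 -> [238, 588]
L3: h(238,588)=(238*31+588)%997=987 -> [987]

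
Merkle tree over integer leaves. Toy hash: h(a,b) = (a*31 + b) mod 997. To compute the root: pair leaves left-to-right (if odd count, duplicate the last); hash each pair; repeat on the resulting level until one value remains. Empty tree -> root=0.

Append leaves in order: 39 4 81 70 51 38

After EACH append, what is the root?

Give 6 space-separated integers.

Answer: 39 216 315 304 831 415

Derivation:
After append 39 (leaves=[39]):
  L0: [39]
  root=39
After append 4 (leaves=[39, 4]):
  L0: [39, 4]
  L1: h(39,4)=(39*31+4)%997=216 -> [216]
  root=216
After append 81 (leaves=[39, 4, 81]):
  L0: [39, 4, 81]
  L1: h(39,4)=(39*31+4)%997=216 h(81,81)=(81*31+81)%997=598 -> [216, 598]
  L2: h(216,598)=(216*31+598)%997=315 -> [315]
  root=315
After append 70 (leaves=[39, 4, 81, 70]):
  L0: [39, 4, 81, 70]
  L1: h(39,4)=(39*31+4)%997=216 h(81,70)=(81*31+70)%997=587 -> [216, 587]
  L2: h(216,587)=(216*31+587)%997=304 -> [304]
  root=304
After append 51 (leaves=[39, 4, 81, 70, 51]):
  L0: [39, 4, 81, 70, 51]
  L1: h(39,4)=(39*31+4)%997=216 h(81,70)=(81*31+70)%997=587 h(51,51)=(51*31+51)%997=635 -> [216, 587, 635]
  L2: h(216,587)=(216*31+587)%997=304 h(635,635)=(635*31+635)%997=380 -> [304, 380]
  L3: h(304,380)=(304*31+380)%997=831 -> [831]
  root=831
After append 38 (leaves=[39, 4, 81, 70, 51, 38]):
  L0: [39, 4, 81, 70, 51, 38]
  L1: h(39,4)=(39*31+4)%997=216 h(81,70)=(81*31+70)%997=587 h(51,38)=(51*31+38)%997=622 -> [216, 587, 622]
  L2: h(216,587)=(216*31+587)%997=304 h(622,622)=(622*31+622)%997=961 -> [304, 961]
  L3: h(304,961)=(304*31+961)%997=415 -> [415]
  root=415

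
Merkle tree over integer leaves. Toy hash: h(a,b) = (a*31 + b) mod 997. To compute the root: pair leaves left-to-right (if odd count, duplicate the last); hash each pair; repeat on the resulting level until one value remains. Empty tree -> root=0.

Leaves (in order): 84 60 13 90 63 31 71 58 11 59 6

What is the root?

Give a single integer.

Answer: 983

Derivation:
L0: [84, 60, 13, 90, 63, 31, 71, 58, 11, 59, 6]
L1: h(84,60)=(84*31+60)%997=670 h(13,90)=(13*31+90)%997=493 h(63,31)=(63*31+31)%997=987 h(71,58)=(71*31+58)%997=265 h(11,59)=(11*31+59)%997=400 h(6,6)=(6*31+6)%997=192 -> [670, 493, 987, 265, 400, 192]
L2: h(670,493)=(670*31+493)%997=326 h(987,265)=(987*31+265)%997=952 h(400,192)=(400*31+192)%997=628 -> [326, 952, 628]
L3: h(326,952)=(326*31+952)%997=91 h(628,628)=(628*31+628)%997=156 -> [91, 156]
L4: h(91,156)=(91*31+156)%997=983 -> [983]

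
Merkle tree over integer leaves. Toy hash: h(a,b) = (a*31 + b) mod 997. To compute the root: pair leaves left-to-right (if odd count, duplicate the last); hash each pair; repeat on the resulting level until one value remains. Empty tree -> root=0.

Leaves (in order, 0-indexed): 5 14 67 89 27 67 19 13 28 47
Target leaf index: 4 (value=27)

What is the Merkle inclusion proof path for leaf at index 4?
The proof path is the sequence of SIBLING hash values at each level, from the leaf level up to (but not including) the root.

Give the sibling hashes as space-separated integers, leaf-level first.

Answer: 67 602 426 777

Derivation:
L0 (leaves): [5, 14, 67, 89, 27, 67, 19, 13, 28, 47], target index=4
L1: h(5,14)=(5*31+14)%997=169 [pair 0] h(67,89)=(67*31+89)%997=172 [pair 1] h(27,67)=(27*31+67)%997=904 [pair 2] h(19,13)=(19*31+13)%997=602 [pair 3] h(28,47)=(28*31+47)%997=915 [pair 4] -> [169, 172, 904, 602, 915]
  Sibling for proof at L0: 67
L2: h(169,172)=(169*31+172)%997=426 [pair 0] h(904,602)=(904*31+602)%997=710 [pair 1] h(915,915)=(915*31+915)%997=367 [pair 2] -> [426, 710, 367]
  Sibling for proof at L1: 602
L3: h(426,710)=(426*31+710)%997=955 [pair 0] h(367,367)=(367*31+367)%997=777 [pair 1] -> [955, 777]
  Sibling for proof at L2: 426
L4: h(955,777)=(955*31+777)%997=472 [pair 0] -> [472]
  Sibling for proof at L3: 777
Root: 472
Proof path (sibling hashes from leaf to root): [67, 602, 426, 777]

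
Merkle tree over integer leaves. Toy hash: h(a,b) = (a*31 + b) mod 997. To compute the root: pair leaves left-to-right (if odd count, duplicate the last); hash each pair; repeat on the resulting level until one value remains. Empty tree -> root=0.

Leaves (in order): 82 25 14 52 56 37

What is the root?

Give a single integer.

L0: [82, 25, 14, 52, 56, 37]
L1: h(82,25)=(82*31+25)%997=573 h(14,52)=(14*31+52)%997=486 h(56,37)=(56*31+37)%997=776 -> [573, 486, 776]
L2: h(573,486)=(573*31+486)%997=303 h(776,776)=(776*31+776)%997=904 -> [303, 904]
L3: h(303,904)=(303*31+904)%997=327 -> [327]

Answer: 327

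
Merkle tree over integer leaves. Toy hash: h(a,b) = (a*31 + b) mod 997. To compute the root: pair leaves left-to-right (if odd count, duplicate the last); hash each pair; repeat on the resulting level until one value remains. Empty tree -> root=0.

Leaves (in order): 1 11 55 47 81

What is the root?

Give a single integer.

L0: [1, 11, 55, 47, 81]
L1: h(1,11)=(1*31+11)%997=42 h(55,47)=(55*31+47)%997=755 h(81,81)=(81*31+81)%997=598 -> [42, 755, 598]
L2: h(42,755)=(42*31+755)%997=63 h(598,598)=(598*31+598)%997=193 -> [63, 193]
L3: h(63,193)=(63*31+193)%997=152 -> [152]

Answer: 152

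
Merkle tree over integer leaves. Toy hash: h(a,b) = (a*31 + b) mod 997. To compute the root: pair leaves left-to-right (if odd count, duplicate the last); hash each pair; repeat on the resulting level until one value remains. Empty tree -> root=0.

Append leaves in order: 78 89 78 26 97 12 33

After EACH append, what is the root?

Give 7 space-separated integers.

After append 78 (leaves=[78]):
  L0: [78]
  root=78
After append 89 (leaves=[78, 89]):
  L0: [78, 89]
  L1: h(78,89)=(78*31+89)%997=513 -> [513]
  root=513
After append 78 (leaves=[78, 89, 78]):
  L0: [78, 89, 78]
  L1: h(78,89)=(78*31+89)%997=513 h(78,78)=(78*31+78)%997=502 -> [513, 502]
  L2: h(513,502)=(513*31+502)%997=453 -> [453]
  root=453
After append 26 (leaves=[78, 89, 78, 26]):
  L0: [78, 89, 78, 26]
  L1: h(78,89)=(78*31+89)%997=513 h(78,26)=(78*31+26)%997=450 -> [513, 450]
  L2: h(513,450)=(513*31+450)%997=401 -> [401]
  root=401
After append 97 (leaves=[78, 89, 78, 26, 97]):
  L0: [78, 89, 78, 26, 97]
  L1: h(78,89)=(78*31+89)%997=513 h(78,26)=(78*31+26)%997=450 h(97,97)=(97*31+97)%997=113 -> [513, 450, 113]
  L2: h(513,450)=(513*31+450)%997=401 h(113,113)=(113*31+113)%997=625 -> [401, 625]
  L3: h(401,625)=(401*31+625)%997=95 -> [95]
  root=95
After append 12 (leaves=[78, 89, 78, 26, 97, 12]):
  L0: [78, 89, 78, 26, 97, 12]
  L1: h(78,89)=(78*31+89)%997=513 h(78,26)=(78*31+26)%997=450 h(97,12)=(97*31+12)%997=28 -> [513, 450, 28]
  L2: h(513,450)=(513*31+450)%997=401 h(28,28)=(28*31+28)%997=896 -> [401, 896]
  L3: h(401,896)=(401*31+896)%997=366 -> [366]
  root=366
After append 33 (leaves=[78, 89, 78, 26, 97, 12, 33]):
  L0: [78, 89, 78, 26, 97, 12, 33]
  L1: h(78,89)=(78*31+89)%997=513 h(78,26)=(78*31+26)%997=450 h(97,12)=(97*31+12)%997=28 h(33,33)=(33*31+33)%997=59 -> [513, 450, 28, 59]
  L2: h(513,450)=(513*31+450)%997=401 h(28,59)=(28*31+59)%997=927 -> [401, 927]
  L3: h(401,927)=(401*31+927)%997=397 -> [397]
  root=397

Answer: 78 513 453 401 95 366 397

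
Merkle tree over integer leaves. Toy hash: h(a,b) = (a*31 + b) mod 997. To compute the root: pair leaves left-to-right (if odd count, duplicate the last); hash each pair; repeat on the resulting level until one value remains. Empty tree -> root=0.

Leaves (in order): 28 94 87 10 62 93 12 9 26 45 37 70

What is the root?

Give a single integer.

Answer: 313

Derivation:
L0: [28, 94, 87, 10, 62, 93, 12, 9, 26, 45, 37, 70]
L1: h(28,94)=(28*31+94)%997=962 h(87,10)=(87*31+10)%997=713 h(62,93)=(62*31+93)%997=21 h(12,9)=(12*31+9)%997=381 h(26,45)=(26*31+45)%997=851 h(37,70)=(37*31+70)%997=220 -> [962, 713, 21, 381, 851, 220]
L2: h(962,713)=(962*31+713)%997=625 h(21,381)=(21*31+381)%997=35 h(851,220)=(851*31+220)%997=679 -> [625, 35, 679]
L3: h(625,35)=(625*31+35)%997=467 h(679,679)=(679*31+679)%997=791 -> [467, 791]
L4: h(467,791)=(467*31+791)%997=313 -> [313]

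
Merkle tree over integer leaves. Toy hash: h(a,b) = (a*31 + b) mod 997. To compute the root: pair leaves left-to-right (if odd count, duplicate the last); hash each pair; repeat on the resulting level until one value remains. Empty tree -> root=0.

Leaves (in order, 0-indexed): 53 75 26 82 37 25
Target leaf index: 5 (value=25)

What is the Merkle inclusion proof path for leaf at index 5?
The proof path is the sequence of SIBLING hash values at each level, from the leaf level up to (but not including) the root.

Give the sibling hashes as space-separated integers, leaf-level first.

Answer: 37 175 308

Derivation:
L0 (leaves): [53, 75, 26, 82, 37, 25], target index=5
L1: h(53,75)=(53*31+75)%997=721 [pair 0] h(26,82)=(26*31+82)%997=888 [pair 1] h(37,25)=(37*31+25)%997=175 [pair 2] -> [721, 888, 175]
  Sibling for proof at L0: 37
L2: h(721,888)=(721*31+888)%997=308 [pair 0] h(175,175)=(175*31+175)%997=615 [pair 1] -> [308, 615]
  Sibling for proof at L1: 175
L3: h(308,615)=(308*31+615)%997=193 [pair 0] -> [193]
  Sibling for proof at L2: 308
Root: 193
Proof path (sibling hashes from leaf to root): [37, 175, 308]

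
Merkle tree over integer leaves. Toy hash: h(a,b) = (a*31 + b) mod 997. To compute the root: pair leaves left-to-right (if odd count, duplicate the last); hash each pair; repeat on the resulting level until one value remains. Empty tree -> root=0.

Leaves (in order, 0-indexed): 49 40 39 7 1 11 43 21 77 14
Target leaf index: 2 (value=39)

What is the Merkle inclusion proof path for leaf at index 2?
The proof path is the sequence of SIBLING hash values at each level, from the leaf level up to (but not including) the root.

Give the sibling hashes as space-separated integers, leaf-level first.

L0 (leaves): [49, 40, 39, 7, 1, 11, 43, 21, 77, 14], target index=2
L1: h(49,40)=(49*31+40)%997=562 [pair 0] h(39,7)=(39*31+7)%997=219 [pair 1] h(1,11)=(1*31+11)%997=42 [pair 2] h(43,21)=(43*31+21)%997=357 [pair 3] h(77,14)=(77*31+14)%997=407 [pair 4] -> [562, 219, 42, 357, 407]
  Sibling for proof at L0: 7
L2: h(562,219)=(562*31+219)%997=692 [pair 0] h(42,357)=(42*31+357)%997=662 [pair 1] h(407,407)=(407*31+407)%997=63 [pair 2] -> [692, 662, 63]
  Sibling for proof at L1: 562
L3: h(692,662)=(692*31+662)%997=180 [pair 0] h(63,63)=(63*31+63)%997=22 [pair 1] -> [180, 22]
  Sibling for proof at L2: 662
L4: h(180,22)=(180*31+22)%997=617 [pair 0] -> [617]
  Sibling for proof at L3: 22
Root: 617
Proof path (sibling hashes from leaf to root): [7, 562, 662, 22]

Answer: 7 562 662 22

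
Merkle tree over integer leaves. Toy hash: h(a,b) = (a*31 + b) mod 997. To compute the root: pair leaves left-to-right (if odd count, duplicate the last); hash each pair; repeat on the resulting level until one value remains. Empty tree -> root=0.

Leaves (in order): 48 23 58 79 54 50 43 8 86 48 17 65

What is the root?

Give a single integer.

L0: [48, 23, 58, 79, 54, 50, 43, 8, 86, 48, 17, 65]
L1: h(48,23)=(48*31+23)%997=514 h(58,79)=(58*31+79)%997=880 h(54,50)=(54*31+50)%997=727 h(43,8)=(43*31+8)%997=344 h(86,48)=(86*31+48)%997=720 h(17,65)=(17*31+65)%997=592 -> [514, 880, 727, 344, 720, 592]
L2: h(514,880)=(514*31+880)%997=862 h(727,344)=(727*31+344)%997=947 h(720,592)=(720*31+592)%997=978 -> [862, 947, 978]
L3: h(862,947)=(862*31+947)%997=750 h(978,978)=(978*31+978)%997=389 -> [750, 389]
L4: h(750,389)=(750*31+389)%997=708 -> [708]

Answer: 708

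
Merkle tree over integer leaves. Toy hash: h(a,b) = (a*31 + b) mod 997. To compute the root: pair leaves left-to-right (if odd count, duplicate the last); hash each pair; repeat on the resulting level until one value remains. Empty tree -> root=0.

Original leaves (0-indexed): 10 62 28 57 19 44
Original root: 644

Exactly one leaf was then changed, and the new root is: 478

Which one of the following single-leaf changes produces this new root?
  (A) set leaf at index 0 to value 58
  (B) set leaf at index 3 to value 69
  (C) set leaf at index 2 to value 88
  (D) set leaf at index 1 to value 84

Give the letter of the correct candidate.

Original leaves: [10, 62, 28, 57, 19, 44]
Target new root: 478
Try each candidate change and compute the resulting root:
Candidate A: set leaf[0] = 58 -> leaves = [58, 62, 28, 57, 19, 44]
  L0: [58, 62, 28, 57, 19, 44]
  L1: h(58,62)=(58*31+62)%997=863 h(28,57)=(28*31+57)%997=925 h(19,44)=(19*31+44)%997=633 -> [863, 925, 633]
  L2: h(863,925)=(863*31+925)%997=759 h(633,633)=(633*31+633)%997=316 -> [759, 316]
  L3: h(759,316)=(759*31+316)%997=914 -> [914]
  root = 914 != target 478
Candidate B: set leaf[3] = 69 -> leaves = [10, 62, 28, 69, 19, 44]
  L0: [10, 62, 28, 69, 19, 44]
  L1: h(10,62)=(10*31+62)%997=372 h(28,69)=(28*31+69)%997=937 h(19,44)=(19*31+44)%997=633 -> [372, 937, 633]
  L2: h(372,937)=(372*31+937)%997=505 h(633,633)=(633*31+633)%997=316 -> [505, 316]
  L3: h(505,316)=(505*31+316)%997=19 -> [19]
  root = 19 != target 478
Candidate C: set leaf[2] = 88 -> leaves = [10, 62, 88, 57, 19, 44]
  L0: [10, 62, 88, 57, 19, 44]
  L1: h(10,62)=(10*31+62)%997=372 h(88,57)=(88*31+57)%997=791 h(19,44)=(19*31+44)%997=633 -> [372, 791, 633]
  L2: h(372,791)=(372*31+791)%997=359 h(633,633)=(633*31+633)%997=316 -> [359, 316]
  L3: h(359,316)=(359*31+316)%997=478 -> [478]
  root = 478 == target 478  ** MATCH **
Candidate D: set leaf[1] = 84 -> leaves = [10, 84, 28, 57, 19, 44]
  L0: [10, 84, 28, 57, 19, 44]
  L1: h(10,84)=(10*31+84)%997=394 h(28,57)=(28*31+57)%997=925 h(19,44)=(19*31+44)%997=633 -> [394, 925, 633]
  L2: h(394,925)=(394*31+925)%997=178 h(633,633)=(633*31+633)%997=316 -> [178, 316]
  L3: h(178,316)=(178*31+316)%997=849 -> [849]
  root = 849 != target 478
Candidate C produces the target root.

Answer: C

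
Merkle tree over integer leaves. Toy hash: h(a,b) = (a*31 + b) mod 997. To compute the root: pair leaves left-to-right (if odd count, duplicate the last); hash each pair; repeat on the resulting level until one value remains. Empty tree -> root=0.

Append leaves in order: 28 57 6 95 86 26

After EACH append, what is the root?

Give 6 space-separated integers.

After append 28 (leaves=[28]):
  L0: [28]
  root=28
After append 57 (leaves=[28, 57]):
  L0: [28, 57]
  L1: h(28,57)=(28*31+57)%997=925 -> [925]
  root=925
After append 6 (leaves=[28, 57, 6]):
  L0: [28, 57, 6]
  L1: h(28,57)=(28*31+57)%997=925 h(6,6)=(6*31+6)%997=192 -> [925, 192]
  L2: h(925,192)=(925*31+192)%997=951 -> [951]
  root=951
After append 95 (leaves=[28, 57, 6, 95]):
  L0: [28, 57, 6, 95]
  L1: h(28,57)=(28*31+57)%997=925 h(6,95)=(6*31+95)%997=281 -> [925, 281]
  L2: h(925,281)=(925*31+281)%997=43 -> [43]
  root=43
After append 86 (leaves=[28, 57, 6, 95, 86]):
  L0: [28, 57, 6, 95, 86]
  L1: h(28,57)=(28*31+57)%997=925 h(6,95)=(6*31+95)%997=281 h(86,86)=(86*31+86)%997=758 -> [925, 281, 758]
  L2: h(925,281)=(925*31+281)%997=43 h(758,758)=(758*31+758)%997=328 -> [43, 328]
  L3: h(43,328)=(43*31+328)%997=664 -> [664]
  root=664
After append 26 (leaves=[28, 57, 6, 95, 86, 26]):
  L0: [28, 57, 6, 95, 86, 26]
  L1: h(28,57)=(28*31+57)%997=925 h(6,95)=(6*31+95)%997=281 h(86,26)=(86*31+26)%997=698 -> [925, 281, 698]
  L2: h(925,281)=(925*31+281)%997=43 h(698,698)=(698*31+698)%997=402 -> [43, 402]
  L3: h(43,402)=(43*31+402)%997=738 -> [738]
  root=738

Answer: 28 925 951 43 664 738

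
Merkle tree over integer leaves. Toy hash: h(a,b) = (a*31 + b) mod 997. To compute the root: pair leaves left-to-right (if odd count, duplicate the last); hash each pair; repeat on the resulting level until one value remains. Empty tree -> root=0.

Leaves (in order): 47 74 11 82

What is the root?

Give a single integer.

L0: [47, 74, 11, 82]
L1: h(47,74)=(47*31+74)%997=534 h(11,82)=(11*31+82)%997=423 -> [534, 423]
L2: h(534,423)=(534*31+423)%997=28 -> [28]

Answer: 28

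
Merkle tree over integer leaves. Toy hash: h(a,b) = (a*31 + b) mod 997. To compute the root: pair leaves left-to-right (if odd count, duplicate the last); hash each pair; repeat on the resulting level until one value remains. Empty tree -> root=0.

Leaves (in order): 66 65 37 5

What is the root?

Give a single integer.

L0: [66, 65, 37, 5]
L1: h(66,65)=(66*31+65)%997=117 h(37,5)=(37*31+5)%997=155 -> [117, 155]
L2: h(117,155)=(117*31+155)%997=791 -> [791]

Answer: 791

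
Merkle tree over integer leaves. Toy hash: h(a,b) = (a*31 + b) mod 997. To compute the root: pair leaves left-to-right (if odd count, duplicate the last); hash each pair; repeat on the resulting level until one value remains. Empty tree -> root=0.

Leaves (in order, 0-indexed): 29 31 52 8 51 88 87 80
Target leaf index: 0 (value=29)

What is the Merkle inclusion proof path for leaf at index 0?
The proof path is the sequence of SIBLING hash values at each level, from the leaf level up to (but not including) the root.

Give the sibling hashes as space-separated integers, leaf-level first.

Answer: 31 623 678

Derivation:
L0 (leaves): [29, 31, 52, 8, 51, 88, 87, 80], target index=0
L1: h(29,31)=(29*31+31)%997=930 [pair 0] h(52,8)=(52*31+8)%997=623 [pair 1] h(51,88)=(51*31+88)%997=672 [pair 2] h(87,80)=(87*31+80)%997=783 [pair 3] -> [930, 623, 672, 783]
  Sibling for proof at L0: 31
L2: h(930,623)=(930*31+623)%997=540 [pair 0] h(672,783)=(672*31+783)%997=678 [pair 1] -> [540, 678]
  Sibling for proof at L1: 623
L3: h(540,678)=(540*31+678)%997=469 [pair 0] -> [469]
  Sibling for proof at L2: 678
Root: 469
Proof path (sibling hashes from leaf to root): [31, 623, 678]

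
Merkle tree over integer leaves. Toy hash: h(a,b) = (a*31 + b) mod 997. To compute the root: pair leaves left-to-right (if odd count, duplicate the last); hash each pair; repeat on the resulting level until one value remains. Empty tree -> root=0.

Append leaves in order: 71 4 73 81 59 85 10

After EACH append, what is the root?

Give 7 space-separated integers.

After append 71 (leaves=[71]):
  L0: [71]
  root=71
After append 4 (leaves=[71, 4]):
  L0: [71, 4]
  L1: h(71,4)=(71*31+4)%997=211 -> [211]
  root=211
After append 73 (leaves=[71, 4, 73]):
  L0: [71, 4, 73]
  L1: h(71,4)=(71*31+4)%997=211 h(73,73)=(73*31+73)%997=342 -> [211, 342]
  L2: h(211,342)=(211*31+342)%997=901 -> [901]
  root=901
After append 81 (leaves=[71, 4, 73, 81]):
  L0: [71, 4, 73, 81]
  L1: h(71,4)=(71*31+4)%997=211 h(73,81)=(73*31+81)%997=350 -> [211, 350]
  L2: h(211,350)=(211*31+350)%997=909 -> [909]
  root=909
After append 59 (leaves=[71, 4, 73, 81, 59]):
  L0: [71, 4, 73, 81, 59]
  L1: h(71,4)=(71*31+4)%997=211 h(73,81)=(73*31+81)%997=350 h(59,59)=(59*31+59)%997=891 -> [211, 350, 891]
  L2: h(211,350)=(211*31+350)%997=909 h(891,891)=(891*31+891)%997=596 -> [909, 596]
  L3: h(909,596)=(909*31+596)%997=859 -> [859]
  root=859
After append 85 (leaves=[71, 4, 73, 81, 59, 85]):
  L0: [71, 4, 73, 81, 59, 85]
  L1: h(71,4)=(71*31+4)%997=211 h(73,81)=(73*31+81)%997=350 h(59,85)=(59*31+85)%997=917 -> [211, 350, 917]
  L2: h(211,350)=(211*31+350)%997=909 h(917,917)=(917*31+917)%997=431 -> [909, 431]
  L3: h(909,431)=(909*31+431)%997=694 -> [694]
  root=694
After append 10 (leaves=[71, 4, 73, 81, 59, 85, 10]):
  L0: [71, 4, 73, 81, 59, 85, 10]
  L1: h(71,4)=(71*31+4)%997=211 h(73,81)=(73*31+81)%997=350 h(59,85)=(59*31+85)%997=917 h(10,10)=(10*31+10)%997=320 -> [211, 350, 917, 320]
  L2: h(211,350)=(211*31+350)%997=909 h(917,320)=(917*31+320)%997=831 -> [909, 831]
  L3: h(909,831)=(909*31+831)%997=97 -> [97]
  root=97

Answer: 71 211 901 909 859 694 97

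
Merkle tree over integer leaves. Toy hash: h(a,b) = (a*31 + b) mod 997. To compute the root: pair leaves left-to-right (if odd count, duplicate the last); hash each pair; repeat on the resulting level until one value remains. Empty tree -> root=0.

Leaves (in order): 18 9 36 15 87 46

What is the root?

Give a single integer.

L0: [18, 9, 36, 15, 87, 46]
L1: h(18,9)=(18*31+9)%997=567 h(36,15)=(36*31+15)%997=134 h(87,46)=(87*31+46)%997=749 -> [567, 134, 749]
L2: h(567,134)=(567*31+134)%997=762 h(749,749)=(749*31+749)%997=40 -> [762, 40]
L3: h(762,40)=(762*31+40)%997=731 -> [731]

Answer: 731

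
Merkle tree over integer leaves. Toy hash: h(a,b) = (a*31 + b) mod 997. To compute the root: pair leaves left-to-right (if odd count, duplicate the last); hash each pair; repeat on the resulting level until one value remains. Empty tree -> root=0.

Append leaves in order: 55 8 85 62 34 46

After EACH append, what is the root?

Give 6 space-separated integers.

Answer: 55 716 988 965 923 310

Derivation:
After append 55 (leaves=[55]):
  L0: [55]
  root=55
After append 8 (leaves=[55, 8]):
  L0: [55, 8]
  L1: h(55,8)=(55*31+8)%997=716 -> [716]
  root=716
After append 85 (leaves=[55, 8, 85]):
  L0: [55, 8, 85]
  L1: h(55,8)=(55*31+8)%997=716 h(85,85)=(85*31+85)%997=726 -> [716, 726]
  L2: h(716,726)=(716*31+726)%997=988 -> [988]
  root=988
After append 62 (leaves=[55, 8, 85, 62]):
  L0: [55, 8, 85, 62]
  L1: h(55,8)=(55*31+8)%997=716 h(85,62)=(85*31+62)%997=703 -> [716, 703]
  L2: h(716,703)=(716*31+703)%997=965 -> [965]
  root=965
After append 34 (leaves=[55, 8, 85, 62, 34]):
  L0: [55, 8, 85, 62, 34]
  L1: h(55,8)=(55*31+8)%997=716 h(85,62)=(85*31+62)%997=703 h(34,34)=(34*31+34)%997=91 -> [716, 703, 91]
  L2: h(716,703)=(716*31+703)%997=965 h(91,91)=(91*31+91)%997=918 -> [965, 918]
  L3: h(965,918)=(965*31+918)%997=923 -> [923]
  root=923
After append 46 (leaves=[55, 8, 85, 62, 34, 46]):
  L0: [55, 8, 85, 62, 34, 46]
  L1: h(55,8)=(55*31+8)%997=716 h(85,62)=(85*31+62)%997=703 h(34,46)=(34*31+46)%997=103 -> [716, 703, 103]
  L2: h(716,703)=(716*31+703)%997=965 h(103,103)=(103*31+103)%997=305 -> [965, 305]
  L3: h(965,305)=(965*31+305)%997=310 -> [310]
  root=310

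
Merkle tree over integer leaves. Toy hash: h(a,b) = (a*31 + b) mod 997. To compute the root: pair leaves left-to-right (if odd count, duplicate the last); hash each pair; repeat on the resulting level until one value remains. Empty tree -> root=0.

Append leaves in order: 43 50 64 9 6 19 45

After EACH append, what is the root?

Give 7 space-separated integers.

Answer: 43 386 56 1 193 609 847

Derivation:
After append 43 (leaves=[43]):
  L0: [43]
  root=43
After append 50 (leaves=[43, 50]):
  L0: [43, 50]
  L1: h(43,50)=(43*31+50)%997=386 -> [386]
  root=386
After append 64 (leaves=[43, 50, 64]):
  L0: [43, 50, 64]
  L1: h(43,50)=(43*31+50)%997=386 h(64,64)=(64*31+64)%997=54 -> [386, 54]
  L2: h(386,54)=(386*31+54)%997=56 -> [56]
  root=56
After append 9 (leaves=[43, 50, 64, 9]):
  L0: [43, 50, 64, 9]
  L1: h(43,50)=(43*31+50)%997=386 h(64,9)=(64*31+9)%997=996 -> [386, 996]
  L2: h(386,996)=(386*31+996)%997=1 -> [1]
  root=1
After append 6 (leaves=[43, 50, 64, 9, 6]):
  L0: [43, 50, 64, 9, 6]
  L1: h(43,50)=(43*31+50)%997=386 h(64,9)=(64*31+9)%997=996 h(6,6)=(6*31+6)%997=192 -> [386, 996, 192]
  L2: h(386,996)=(386*31+996)%997=1 h(192,192)=(192*31+192)%997=162 -> [1, 162]
  L3: h(1,162)=(1*31+162)%997=193 -> [193]
  root=193
After append 19 (leaves=[43, 50, 64, 9, 6, 19]):
  L0: [43, 50, 64, 9, 6, 19]
  L1: h(43,50)=(43*31+50)%997=386 h(64,9)=(64*31+9)%997=996 h(6,19)=(6*31+19)%997=205 -> [386, 996, 205]
  L2: h(386,996)=(386*31+996)%997=1 h(205,205)=(205*31+205)%997=578 -> [1, 578]
  L3: h(1,578)=(1*31+578)%997=609 -> [609]
  root=609
After append 45 (leaves=[43, 50, 64, 9, 6, 19, 45]):
  L0: [43, 50, 64, 9, 6, 19, 45]
  L1: h(43,50)=(43*31+50)%997=386 h(64,9)=(64*31+9)%997=996 h(6,19)=(6*31+19)%997=205 h(45,45)=(45*31+45)%997=443 -> [386, 996, 205, 443]
  L2: h(386,996)=(386*31+996)%997=1 h(205,443)=(205*31+443)%997=816 -> [1, 816]
  L3: h(1,816)=(1*31+816)%997=847 -> [847]
  root=847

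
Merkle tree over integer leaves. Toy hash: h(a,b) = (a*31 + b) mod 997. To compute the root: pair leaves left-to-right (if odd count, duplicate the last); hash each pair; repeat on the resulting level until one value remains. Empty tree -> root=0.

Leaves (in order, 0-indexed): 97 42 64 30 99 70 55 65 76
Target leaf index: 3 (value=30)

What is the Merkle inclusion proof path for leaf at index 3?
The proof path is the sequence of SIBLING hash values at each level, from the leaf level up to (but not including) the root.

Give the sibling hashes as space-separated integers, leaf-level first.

L0 (leaves): [97, 42, 64, 30, 99, 70, 55, 65, 76], target index=3
L1: h(97,42)=(97*31+42)%997=58 [pair 0] h(64,30)=(64*31+30)%997=20 [pair 1] h(99,70)=(99*31+70)%997=148 [pair 2] h(55,65)=(55*31+65)%997=773 [pair 3] h(76,76)=(76*31+76)%997=438 [pair 4] -> [58, 20, 148, 773, 438]
  Sibling for proof at L0: 64
L2: h(58,20)=(58*31+20)%997=821 [pair 0] h(148,773)=(148*31+773)%997=376 [pair 1] h(438,438)=(438*31+438)%997=58 [pair 2] -> [821, 376, 58]
  Sibling for proof at L1: 58
L3: h(821,376)=(821*31+376)%997=902 [pair 0] h(58,58)=(58*31+58)%997=859 [pair 1] -> [902, 859]
  Sibling for proof at L2: 376
L4: h(902,859)=(902*31+859)%997=905 [pair 0] -> [905]
  Sibling for proof at L3: 859
Root: 905
Proof path (sibling hashes from leaf to root): [64, 58, 376, 859]

Answer: 64 58 376 859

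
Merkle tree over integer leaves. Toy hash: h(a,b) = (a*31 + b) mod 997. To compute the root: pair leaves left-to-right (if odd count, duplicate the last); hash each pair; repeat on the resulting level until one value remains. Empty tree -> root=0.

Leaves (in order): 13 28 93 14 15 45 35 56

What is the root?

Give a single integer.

Answer: 515

Derivation:
L0: [13, 28, 93, 14, 15, 45, 35, 56]
L1: h(13,28)=(13*31+28)%997=431 h(93,14)=(93*31+14)%997=903 h(15,45)=(15*31+45)%997=510 h(35,56)=(35*31+56)%997=144 -> [431, 903, 510, 144]
L2: h(431,903)=(431*31+903)%997=306 h(510,144)=(510*31+144)%997=2 -> [306, 2]
L3: h(306,2)=(306*31+2)%997=515 -> [515]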